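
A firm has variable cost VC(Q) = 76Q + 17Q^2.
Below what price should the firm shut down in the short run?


AVC(Q) = VC(Q)/Q = 76 + 17Q
AVC is increasing in Q, so minimum AVC is at Q -> 0+.
Min AVC = 76
The firm should shut down if P < 76.

76


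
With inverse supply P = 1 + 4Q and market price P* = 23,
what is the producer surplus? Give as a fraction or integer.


Minimum supply price (at Q=0): P_min = 1
Quantity supplied at P* = 23:
Q* = (23 - 1)/4 = 11/2
PS = (1/2) * Q* * (P* - P_min)
PS = (1/2) * 11/2 * (23 - 1)
PS = (1/2) * 11/2 * 22 = 121/2

121/2


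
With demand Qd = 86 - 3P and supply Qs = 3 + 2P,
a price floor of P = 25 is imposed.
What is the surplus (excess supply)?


At P = 25:
Qd = 86 - 3*25 = 11
Qs = 3 + 2*25 = 53
Surplus = Qs - Qd = 53 - 11 = 42

42


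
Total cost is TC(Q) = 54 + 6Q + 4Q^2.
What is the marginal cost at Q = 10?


MC = dTC/dQ = 6 + 2*4*Q
At Q = 10:
MC = 6 + 8*10
MC = 6 + 80 = 86

86


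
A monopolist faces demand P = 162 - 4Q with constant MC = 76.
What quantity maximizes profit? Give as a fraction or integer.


TR = P*Q = (162 - 4Q)Q = 162Q - 4Q^2
MR = dTR/dQ = 162 - 8Q
Set MR = MC:
162 - 8Q = 76
86 = 8Q
Q* = 86/8 = 43/4

43/4


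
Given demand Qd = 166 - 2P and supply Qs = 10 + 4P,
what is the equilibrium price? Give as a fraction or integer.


At equilibrium, Qd = Qs.
166 - 2P = 10 + 4P
166 - 10 = 2P + 4P
156 = 6P
P* = 156/6 = 26

26


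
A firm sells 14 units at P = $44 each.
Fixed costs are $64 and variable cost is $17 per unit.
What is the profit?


Total Revenue = P * Q = 44 * 14 = $616
Total Cost = FC + VC*Q = 64 + 17*14 = $302
Profit = TR - TC = 616 - 302 = $314

$314


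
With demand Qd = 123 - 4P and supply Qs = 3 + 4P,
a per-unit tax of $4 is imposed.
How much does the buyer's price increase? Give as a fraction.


With a per-unit tax, the buyer's price increase depends on relative slopes.
Supply slope: d = 4, Demand slope: b = 4
Buyer's price increase = d * tax / (b + d)
= 4 * 4 / (4 + 4)
= 16 / 8 = 2

2


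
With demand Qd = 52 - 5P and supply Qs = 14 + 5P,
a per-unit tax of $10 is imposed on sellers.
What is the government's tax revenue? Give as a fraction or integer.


With tax on sellers, new supply: Qs' = 14 + 5(P - 10)
= 5P - 36
New equilibrium quantity:
Q_new = 8
Tax revenue = tax * Q_new = 10 * 8 = 80

80


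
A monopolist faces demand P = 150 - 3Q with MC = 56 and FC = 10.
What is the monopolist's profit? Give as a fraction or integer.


MR = MC: 150 - 6Q = 56
Q* = 47/3
P* = 150 - 3*47/3 = 103
Profit = (P* - MC)*Q* - FC
= (103 - 56)*47/3 - 10
= 47*47/3 - 10
= 2209/3 - 10 = 2179/3

2179/3


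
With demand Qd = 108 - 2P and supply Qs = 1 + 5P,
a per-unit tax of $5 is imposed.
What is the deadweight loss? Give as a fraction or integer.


Pre-tax equilibrium quantity: Q* = 542/7
Post-tax equilibrium quantity: Q_tax = 492/7
Reduction in quantity: Q* - Q_tax = 50/7
DWL = (1/2) * tax * (Q* - Q_tax)
DWL = (1/2) * 5 * 50/7 = 125/7

125/7


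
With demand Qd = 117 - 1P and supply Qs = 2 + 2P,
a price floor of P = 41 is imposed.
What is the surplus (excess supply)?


At P = 41:
Qd = 117 - 1*41 = 76
Qs = 2 + 2*41 = 84
Surplus = Qs - Qd = 84 - 76 = 8

8


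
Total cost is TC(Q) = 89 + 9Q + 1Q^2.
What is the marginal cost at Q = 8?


MC = dTC/dQ = 9 + 2*1*Q
At Q = 8:
MC = 9 + 2*8
MC = 9 + 16 = 25

25


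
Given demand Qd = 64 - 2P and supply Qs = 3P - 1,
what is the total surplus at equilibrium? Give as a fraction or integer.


Find equilibrium: 64 - 2P = 3P - 1
64 + 1 = 5P
P* = 65/5 = 13
Q* = 3*13 - 1 = 38
Inverse demand: P = 32 - Q/2, so P_max = 32
Inverse supply: P = 1/3 + Q/3, so P_min = 1/3
CS = (1/2) * 38 * (32 - 13) = 361
PS = (1/2) * 38 * (13 - 1/3) = 722/3
TS = CS + PS = 361 + 722/3 = 1805/3

1805/3


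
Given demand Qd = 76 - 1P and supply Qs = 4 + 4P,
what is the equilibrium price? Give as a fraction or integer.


At equilibrium, Qd = Qs.
76 - 1P = 4 + 4P
76 - 4 = 1P + 4P
72 = 5P
P* = 72/5 = 72/5

72/5


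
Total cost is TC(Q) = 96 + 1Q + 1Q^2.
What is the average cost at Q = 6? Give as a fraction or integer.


TC(6) = 96 + 1*6 + 1*6^2
TC(6) = 96 + 6 + 36 = 138
AC = TC/Q = 138/6 = 23

23


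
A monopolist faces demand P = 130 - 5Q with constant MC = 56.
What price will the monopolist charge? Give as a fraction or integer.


MR = 130 - 10Q
Set MR = MC: 130 - 10Q = 56
Q* = 37/5
Substitute into demand:
P* = 130 - 5*37/5 = 93

93


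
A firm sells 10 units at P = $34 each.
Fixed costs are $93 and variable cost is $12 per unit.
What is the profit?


Total Revenue = P * Q = 34 * 10 = $340
Total Cost = FC + VC*Q = 93 + 12*10 = $213
Profit = TR - TC = 340 - 213 = $127

$127


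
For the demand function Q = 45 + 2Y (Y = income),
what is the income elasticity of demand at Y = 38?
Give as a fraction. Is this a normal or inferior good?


dQ/dY = 2
At Y = 38: Q = 45 + 2*38 = 121
Ey = (dQ/dY)(Y/Q) = 2 * 38 / 121 = 76/121
Since Ey > 0, this is a normal good.

76/121 (normal good)


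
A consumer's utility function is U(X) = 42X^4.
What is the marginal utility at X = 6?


MU = dU/dX = 42*4*X^(4-1)
MU = 168*X^3
At X = 6:
MU = 168 * 6^3
MU = 168 * 216 = 36288

36288


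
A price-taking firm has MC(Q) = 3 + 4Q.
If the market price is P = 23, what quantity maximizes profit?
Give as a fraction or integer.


In perfect competition, profit is maximized where P = MC.
23 = 3 + 4Q
20 = 4Q
Q* = 20/4 = 5

5


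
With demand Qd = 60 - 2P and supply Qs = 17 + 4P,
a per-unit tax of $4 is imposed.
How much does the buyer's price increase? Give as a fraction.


With a per-unit tax, the buyer's price increase depends on relative slopes.
Supply slope: d = 4, Demand slope: b = 2
Buyer's price increase = d * tax / (b + d)
= 4 * 4 / (2 + 4)
= 16 / 6 = 8/3

8/3


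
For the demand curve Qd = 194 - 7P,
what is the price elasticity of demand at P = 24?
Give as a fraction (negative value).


dQ/dP = -7
At P = 24: Q = 194 - 7*24 = 26
E = (dQ/dP)(P/Q) = (-7)(24/26) = -84/13

-84/13


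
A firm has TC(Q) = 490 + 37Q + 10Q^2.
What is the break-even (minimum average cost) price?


AC(Q) = 490/Q + 37 + 10Q
To minimize: dAC/dQ = -490/Q^2 + 10 = 0
Q^2 = 490/10 = 49
Q* = 7
Min AC = 490/7 + 37 + 10*7
Min AC = 70 + 37 + 70 = 177

177


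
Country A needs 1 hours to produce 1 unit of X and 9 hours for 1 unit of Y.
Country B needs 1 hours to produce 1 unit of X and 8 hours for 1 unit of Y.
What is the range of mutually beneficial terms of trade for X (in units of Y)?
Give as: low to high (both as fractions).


Opportunity cost of X for Country A = hours_X / hours_Y = 1/9 = 1/9 units of Y
Opportunity cost of X for Country B = hours_X / hours_Y = 1/8 = 1/8 units of Y
Terms of trade must be between the two opportunity costs.
Range: 1/9 to 1/8

1/9 to 1/8


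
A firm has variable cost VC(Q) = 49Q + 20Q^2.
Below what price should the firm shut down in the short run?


AVC(Q) = VC(Q)/Q = 49 + 20Q
AVC is increasing in Q, so minimum AVC is at Q -> 0+.
Min AVC = 49
The firm should shut down if P < 49.

49


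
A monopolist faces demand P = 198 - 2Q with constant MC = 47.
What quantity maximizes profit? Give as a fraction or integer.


TR = P*Q = (198 - 2Q)Q = 198Q - 2Q^2
MR = dTR/dQ = 198 - 4Q
Set MR = MC:
198 - 4Q = 47
151 = 4Q
Q* = 151/4 = 151/4

151/4


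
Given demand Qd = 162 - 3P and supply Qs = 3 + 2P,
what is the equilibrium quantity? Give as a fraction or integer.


First find equilibrium price:
162 - 3P = 3 + 2P
P* = 159/5 = 159/5
Then substitute into demand:
Q* = 162 - 3 * 159/5 = 333/5

333/5


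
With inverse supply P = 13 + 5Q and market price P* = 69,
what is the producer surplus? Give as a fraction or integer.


Minimum supply price (at Q=0): P_min = 13
Quantity supplied at P* = 69:
Q* = (69 - 13)/5 = 56/5
PS = (1/2) * Q* * (P* - P_min)
PS = (1/2) * 56/5 * (69 - 13)
PS = (1/2) * 56/5 * 56 = 1568/5

1568/5


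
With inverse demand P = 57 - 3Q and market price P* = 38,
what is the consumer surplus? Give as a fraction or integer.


Maximum willingness to pay (at Q=0): P_max = 57
Quantity demanded at P* = 38:
Q* = (57 - 38)/3 = 19/3
CS = (1/2) * Q* * (P_max - P*)
CS = (1/2) * 19/3 * (57 - 38)
CS = (1/2) * 19/3 * 19 = 361/6

361/6


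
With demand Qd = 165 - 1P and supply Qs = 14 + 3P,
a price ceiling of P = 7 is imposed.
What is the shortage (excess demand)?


At P = 7:
Qd = 165 - 1*7 = 158
Qs = 14 + 3*7 = 35
Shortage = Qd - Qs = 158 - 35 = 123

123


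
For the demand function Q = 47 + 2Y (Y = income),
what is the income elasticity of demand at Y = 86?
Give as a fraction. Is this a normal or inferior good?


dQ/dY = 2
At Y = 86: Q = 47 + 2*86 = 219
Ey = (dQ/dY)(Y/Q) = 2 * 86 / 219 = 172/219
Since Ey > 0, this is a normal good.

172/219 (normal good)


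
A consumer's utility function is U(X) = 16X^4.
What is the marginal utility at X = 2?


MU = dU/dX = 16*4*X^(4-1)
MU = 64*X^3
At X = 2:
MU = 64 * 2^3
MU = 64 * 8 = 512

512


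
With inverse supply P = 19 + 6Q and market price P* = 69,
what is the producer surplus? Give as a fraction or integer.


Minimum supply price (at Q=0): P_min = 19
Quantity supplied at P* = 69:
Q* = (69 - 19)/6 = 25/3
PS = (1/2) * Q* * (P* - P_min)
PS = (1/2) * 25/3 * (69 - 19)
PS = (1/2) * 25/3 * 50 = 625/3

625/3


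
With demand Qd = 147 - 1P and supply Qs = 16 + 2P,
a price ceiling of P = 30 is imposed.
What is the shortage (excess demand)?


At P = 30:
Qd = 147 - 1*30 = 117
Qs = 16 + 2*30 = 76
Shortage = Qd - Qs = 117 - 76 = 41

41


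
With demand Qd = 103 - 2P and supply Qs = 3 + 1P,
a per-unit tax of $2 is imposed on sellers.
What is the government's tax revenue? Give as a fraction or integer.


With tax on sellers, new supply: Qs' = 3 + 1(P - 2)
= 1 + 1P
New equilibrium quantity:
Q_new = 35
Tax revenue = tax * Q_new = 2 * 35 = 70

70


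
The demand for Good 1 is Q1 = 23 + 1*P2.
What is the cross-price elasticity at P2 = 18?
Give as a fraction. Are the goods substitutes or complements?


dQ1/dP2 = 1
At P2 = 18: Q1 = 23 + 1*18 = 41
Exy = (dQ1/dP2)(P2/Q1) = 1 * 18 / 41 = 18/41
Since Exy > 0, the goods are substitutes.

18/41 (substitutes)


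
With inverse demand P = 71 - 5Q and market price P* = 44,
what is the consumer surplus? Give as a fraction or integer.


Maximum willingness to pay (at Q=0): P_max = 71
Quantity demanded at P* = 44:
Q* = (71 - 44)/5 = 27/5
CS = (1/2) * Q* * (P_max - P*)
CS = (1/2) * 27/5 * (71 - 44)
CS = (1/2) * 27/5 * 27 = 729/10

729/10


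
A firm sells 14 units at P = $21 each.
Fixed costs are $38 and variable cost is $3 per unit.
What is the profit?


Total Revenue = P * Q = 21 * 14 = $294
Total Cost = FC + VC*Q = 38 + 3*14 = $80
Profit = TR - TC = 294 - 80 = $214

$214


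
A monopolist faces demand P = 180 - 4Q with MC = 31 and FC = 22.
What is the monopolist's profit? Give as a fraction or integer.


MR = MC: 180 - 8Q = 31
Q* = 149/8
P* = 180 - 4*149/8 = 211/2
Profit = (P* - MC)*Q* - FC
= (211/2 - 31)*149/8 - 22
= 149/2*149/8 - 22
= 22201/16 - 22 = 21849/16

21849/16


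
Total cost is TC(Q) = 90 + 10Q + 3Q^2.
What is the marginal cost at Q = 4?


MC = dTC/dQ = 10 + 2*3*Q
At Q = 4:
MC = 10 + 6*4
MC = 10 + 24 = 34

34


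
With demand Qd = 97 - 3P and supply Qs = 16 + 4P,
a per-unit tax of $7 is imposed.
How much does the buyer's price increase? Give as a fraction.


With a per-unit tax, the buyer's price increase depends on relative slopes.
Supply slope: d = 4, Demand slope: b = 3
Buyer's price increase = d * tax / (b + d)
= 4 * 7 / (3 + 4)
= 28 / 7 = 4

4


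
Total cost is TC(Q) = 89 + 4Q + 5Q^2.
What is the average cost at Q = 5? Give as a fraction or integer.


TC(5) = 89 + 4*5 + 5*5^2
TC(5) = 89 + 20 + 125 = 234
AC = TC/Q = 234/5 = 234/5

234/5


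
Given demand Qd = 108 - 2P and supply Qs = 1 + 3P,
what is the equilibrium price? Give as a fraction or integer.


At equilibrium, Qd = Qs.
108 - 2P = 1 + 3P
108 - 1 = 2P + 3P
107 = 5P
P* = 107/5 = 107/5

107/5


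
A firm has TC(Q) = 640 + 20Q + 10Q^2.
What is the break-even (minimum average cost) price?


AC(Q) = 640/Q + 20 + 10Q
To minimize: dAC/dQ = -640/Q^2 + 10 = 0
Q^2 = 640/10 = 64
Q* = 8
Min AC = 640/8 + 20 + 10*8
Min AC = 80 + 20 + 80 = 180

180


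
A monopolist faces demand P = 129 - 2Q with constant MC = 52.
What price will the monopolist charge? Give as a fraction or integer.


MR = 129 - 4Q
Set MR = MC: 129 - 4Q = 52
Q* = 77/4
Substitute into demand:
P* = 129 - 2*77/4 = 181/2

181/2


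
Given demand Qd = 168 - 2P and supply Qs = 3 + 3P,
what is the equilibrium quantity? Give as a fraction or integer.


First find equilibrium price:
168 - 2P = 3 + 3P
P* = 165/5 = 33
Then substitute into demand:
Q* = 168 - 2 * 33 = 102

102


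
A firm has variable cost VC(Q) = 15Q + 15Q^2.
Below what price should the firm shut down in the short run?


AVC(Q) = VC(Q)/Q = 15 + 15Q
AVC is increasing in Q, so minimum AVC is at Q -> 0+.
Min AVC = 15
The firm should shut down if P < 15.

15


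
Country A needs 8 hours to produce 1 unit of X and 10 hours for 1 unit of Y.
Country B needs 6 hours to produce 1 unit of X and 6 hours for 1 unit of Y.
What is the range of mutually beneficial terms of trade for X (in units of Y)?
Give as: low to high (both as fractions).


Opportunity cost of X for Country A = hours_X / hours_Y = 8/10 = 4/5 units of Y
Opportunity cost of X for Country B = hours_X / hours_Y = 6/6 = 1 units of Y
Terms of trade must be between the two opportunity costs.
Range: 4/5 to 1

4/5 to 1


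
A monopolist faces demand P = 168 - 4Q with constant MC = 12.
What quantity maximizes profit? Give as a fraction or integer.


TR = P*Q = (168 - 4Q)Q = 168Q - 4Q^2
MR = dTR/dQ = 168 - 8Q
Set MR = MC:
168 - 8Q = 12
156 = 8Q
Q* = 156/8 = 39/2

39/2


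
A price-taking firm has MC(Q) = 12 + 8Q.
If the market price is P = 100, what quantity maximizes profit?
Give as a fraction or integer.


In perfect competition, profit is maximized where P = MC.
100 = 12 + 8Q
88 = 8Q
Q* = 88/8 = 11

11


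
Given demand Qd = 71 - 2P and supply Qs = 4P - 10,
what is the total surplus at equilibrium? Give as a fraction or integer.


Find equilibrium: 71 - 2P = 4P - 10
71 + 10 = 6P
P* = 81/6 = 27/2
Q* = 4*27/2 - 10 = 44
Inverse demand: P = 71/2 - Q/2, so P_max = 71/2
Inverse supply: P = 5/2 + Q/4, so P_min = 5/2
CS = (1/2) * 44 * (71/2 - 27/2) = 484
PS = (1/2) * 44 * (27/2 - 5/2) = 242
TS = CS + PS = 484 + 242 = 726

726


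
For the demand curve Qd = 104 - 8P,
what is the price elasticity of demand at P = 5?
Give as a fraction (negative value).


dQ/dP = -8
At P = 5: Q = 104 - 8*5 = 64
E = (dQ/dP)(P/Q) = (-8)(5/64) = -5/8

-5/8


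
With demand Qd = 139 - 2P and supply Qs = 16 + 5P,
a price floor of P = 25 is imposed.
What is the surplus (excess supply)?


At P = 25:
Qd = 139 - 2*25 = 89
Qs = 16 + 5*25 = 141
Surplus = Qs - Qd = 141 - 89 = 52

52


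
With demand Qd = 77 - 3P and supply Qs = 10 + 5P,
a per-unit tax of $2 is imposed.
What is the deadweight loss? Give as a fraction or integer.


Pre-tax equilibrium quantity: Q* = 415/8
Post-tax equilibrium quantity: Q_tax = 385/8
Reduction in quantity: Q* - Q_tax = 15/4
DWL = (1/2) * tax * (Q* - Q_tax)
DWL = (1/2) * 2 * 15/4 = 15/4

15/4


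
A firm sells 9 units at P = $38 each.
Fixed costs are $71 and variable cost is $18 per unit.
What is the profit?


Total Revenue = P * Q = 38 * 9 = $342
Total Cost = FC + VC*Q = 71 + 18*9 = $233
Profit = TR - TC = 342 - 233 = $109

$109


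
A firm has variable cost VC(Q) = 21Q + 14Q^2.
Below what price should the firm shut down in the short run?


AVC(Q) = VC(Q)/Q = 21 + 14Q
AVC is increasing in Q, so minimum AVC is at Q -> 0+.
Min AVC = 21
The firm should shut down if P < 21.

21


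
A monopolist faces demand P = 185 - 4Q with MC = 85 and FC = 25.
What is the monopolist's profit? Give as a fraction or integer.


MR = MC: 185 - 8Q = 85
Q* = 25/2
P* = 185 - 4*25/2 = 135
Profit = (P* - MC)*Q* - FC
= (135 - 85)*25/2 - 25
= 50*25/2 - 25
= 625 - 25 = 600

600


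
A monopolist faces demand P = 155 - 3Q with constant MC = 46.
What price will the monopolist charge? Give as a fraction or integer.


MR = 155 - 6Q
Set MR = MC: 155 - 6Q = 46
Q* = 109/6
Substitute into demand:
P* = 155 - 3*109/6 = 201/2

201/2


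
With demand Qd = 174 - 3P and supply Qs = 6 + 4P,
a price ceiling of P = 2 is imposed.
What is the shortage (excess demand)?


At P = 2:
Qd = 174 - 3*2 = 168
Qs = 6 + 4*2 = 14
Shortage = Qd - Qs = 168 - 14 = 154

154


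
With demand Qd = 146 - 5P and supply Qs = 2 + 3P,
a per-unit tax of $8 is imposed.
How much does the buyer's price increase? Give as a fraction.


With a per-unit tax, the buyer's price increase depends on relative slopes.
Supply slope: d = 3, Demand slope: b = 5
Buyer's price increase = d * tax / (b + d)
= 3 * 8 / (5 + 3)
= 24 / 8 = 3

3


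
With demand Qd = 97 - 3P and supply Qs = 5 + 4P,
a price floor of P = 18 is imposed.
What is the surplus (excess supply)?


At P = 18:
Qd = 97 - 3*18 = 43
Qs = 5 + 4*18 = 77
Surplus = Qs - Qd = 77 - 43 = 34

34


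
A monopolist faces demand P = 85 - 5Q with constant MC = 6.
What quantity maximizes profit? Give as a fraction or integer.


TR = P*Q = (85 - 5Q)Q = 85Q - 5Q^2
MR = dTR/dQ = 85 - 10Q
Set MR = MC:
85 - 10Q = 6
79 = 10Q
Q* = 79/10 = 79/10

79/10


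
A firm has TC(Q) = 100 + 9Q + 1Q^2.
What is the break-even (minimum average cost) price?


AC(Q) = 100/Q + 9 + 1Q
To minimize: dAC/dQ = -100/Q^2 + 1 = 0
Q^2 = 100/1 = 100
Q* = 10
Min AC = 100/10 + 9 + 1*10
Min AC = 10 + 9 + 10 = 29

29


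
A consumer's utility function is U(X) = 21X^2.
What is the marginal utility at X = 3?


MU = dU/dX = 21*2*X^(2-1)
MU = 42*X^1
At X = 3:
MU = 42 * 3^1
MU = 42 * 3 = 126

126


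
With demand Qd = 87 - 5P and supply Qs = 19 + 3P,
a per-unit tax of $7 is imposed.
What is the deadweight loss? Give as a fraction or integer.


Pre-tax equilibrium quantity: Q* = 89/2
Post-tax equilibrium quantity: Q_tax = 251/8
Reduction in quantity: Q* - Q_tax = 105/8
DWL = (1/2) * tax * (Q* - Q_tax)
DWL = (1/2) * 7 * 105/8 = 735/16

735/16


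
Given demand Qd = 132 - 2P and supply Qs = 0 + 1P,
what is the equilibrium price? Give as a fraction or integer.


At equilibrium, Qd = Qs.
132 - 2P = 0 + 1P
132 - 0 = 2P + 1P
132 = 3P
P* = 132/3 = 44

44


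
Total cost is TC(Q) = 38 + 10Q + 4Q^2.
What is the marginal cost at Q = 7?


MC = dTC/dQ = 10 + 2*4*Q
At Q = 7:
MC = 10 + 8*7
MC = 10 + 56 = 66

66


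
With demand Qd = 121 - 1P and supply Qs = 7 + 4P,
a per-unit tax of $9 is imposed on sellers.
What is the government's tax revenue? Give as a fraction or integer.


With tax on sellers, new supply: Qs' = 7 + 4(P - 9)
= 4P - 29
New equilibrium quantity:
Q_new = 91
Tax revenue = tax * Q_new = 9 * 91 = 819

819


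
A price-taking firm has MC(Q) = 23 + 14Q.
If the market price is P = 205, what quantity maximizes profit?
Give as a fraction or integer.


In perfect competition, profit is maximized where P = MC.
205 = 23 + 14Q
182 = 14Q
Q* = 182/14 = 13

13


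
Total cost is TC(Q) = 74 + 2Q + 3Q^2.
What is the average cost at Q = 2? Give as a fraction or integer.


TC(2) = 74 + 2*2 + 3*2^2
TC(2) = 74 + 4 + 12 = 90
AC = TC/Q = 90/2 = 45

45


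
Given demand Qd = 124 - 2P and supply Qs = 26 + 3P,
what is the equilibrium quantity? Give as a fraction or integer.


First find equilibrium price:
124 - 2P = 26 + 3P
P* = 98/5 = 98/5
Then substitute into demand:
Q* = 124 - 2 * 98/5 = 424/5

424/5


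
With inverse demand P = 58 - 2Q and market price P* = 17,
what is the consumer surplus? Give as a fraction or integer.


Maximum willingness to pay (at Q=0): P_max = 58
Quantity demanded at P* = 17:
Q* = (58 - 17)/2 = 41/2
CS = (1/2) * Q* * (P_max - P*)
CS = (1/2) * 41/2 * (58 - 17)
CS = (1/2) * 41/2 * 41 = 1681/4

1681/4


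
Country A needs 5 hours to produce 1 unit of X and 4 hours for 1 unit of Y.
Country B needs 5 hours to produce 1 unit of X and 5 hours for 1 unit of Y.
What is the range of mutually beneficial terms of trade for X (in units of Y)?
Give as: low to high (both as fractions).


Opportunity cost of X for Country A = hours_X / hours_Y = 5/4 = 5/4 units of Y
Opportunity cost of X for Country B = hours_X / hours_Y = 5/5 = 1 units of Y
Terms of trade must be between the two opportunity costs.
Range: 1 to 5/4

1 to 5/4


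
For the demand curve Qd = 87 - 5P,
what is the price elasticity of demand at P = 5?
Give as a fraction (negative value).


dQ/dP = -5
At P = 5: Q = 87 - 5*5 = 62
E = (dQ/dP)(P/Q) = (-5)(5/62) = -25/62

-25/62


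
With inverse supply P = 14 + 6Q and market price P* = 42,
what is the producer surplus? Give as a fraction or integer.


Minimum supply price (at Q=0): P_min = 14
Quantity supplied at P* = 42:
Q* = (42 - 14)/6 = 14/3
PS = (1/2) * Q* * (P* - P_min)
PS = (1/2) * 14/3 * (42 - 14)
PS = (1/2) * 14/3 * 28 = 196/3

196/3


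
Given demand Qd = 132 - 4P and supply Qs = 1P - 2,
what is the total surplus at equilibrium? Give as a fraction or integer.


Find equilibrium: 132 - 4P = 1P - 2
132 + 2 = 5P
P* = 134/5 = 134/5
Q* = 1*134/5 - 2 = 124/5
Inverse demand: P = 33 - Q/4, so P_max = 33
Inverse supply: P = 2 + Q/1, so P_min = 2
CS = (1/2) * 124/5 * (33 - 134/5) = 1922/25
PS = (1/2) * 124/5 * (134/5 - 2) = 7688/25
TS = CS + PS = 1922/25 + 7688/25 = 1922/5

1922/5


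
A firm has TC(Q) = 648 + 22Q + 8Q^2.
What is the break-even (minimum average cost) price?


AC(Q) = 648/Q + 22 + 8Q
To minimize: dAC/dQ = -648/Q^2 + 8 = 0
Q^2 = 648/8 = 81
Q* = 9
Min AC = 648/9 + 22 + 8*9
Min AC = 72 + 22 + 72 = 166

166


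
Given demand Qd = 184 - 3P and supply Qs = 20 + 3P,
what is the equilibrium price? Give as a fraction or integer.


At equilibrium, Qd = Qs.
184 - 3P = 20 + 3P
184 - 20 = 3P + 3P
164 = 6P
P* = 164/6 = 82/3

82/3


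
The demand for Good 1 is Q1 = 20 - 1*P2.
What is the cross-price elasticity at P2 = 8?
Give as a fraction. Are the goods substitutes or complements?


dQ1/dP2 = -1
At P2 = 8: Q1 = 20 - 1*8 = 12
Exy = (dQ1/dP2)(P2/Q1) = -1 * 8 / 12 = -2/3
Since Exy < 0, the goods are complements.

-2/3 (complements)


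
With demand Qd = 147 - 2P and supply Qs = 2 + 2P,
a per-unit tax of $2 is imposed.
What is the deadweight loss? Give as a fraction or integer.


Pre-tax equilibrium quantity: Q* = 149/2
Post-tax equilibrium quantity: Q_tax = 145/2
Reduction in quantity: Q* - Q_tax = 2
DWL = (1/2) * tax * (Q* - Q_tax)
DWL = (1/2) * 2 * 2 = 2

2


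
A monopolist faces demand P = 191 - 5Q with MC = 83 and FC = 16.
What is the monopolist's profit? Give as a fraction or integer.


MR = MC: 191 - 10Q = 83
Q* = 54/5
P* = 191 - 5*54/5 = 137
Profit = (P* - MC)*Q* - FC
= (137 - 83)*54/5 - 16
= 54*54/5 - 16
= 2916/5 - 16 = 2836/5

2836/5


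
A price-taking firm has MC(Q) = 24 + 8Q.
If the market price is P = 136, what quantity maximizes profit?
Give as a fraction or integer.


In perfect competition, profit is maximized where P = MC.
136 = 24 + 8Q
112 = 8Q
Q* = 112/8 = 14

14


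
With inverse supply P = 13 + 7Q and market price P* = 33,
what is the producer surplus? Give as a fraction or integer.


Minimum supply price (at Q=0): P_min = 13
Quantity supplied at P* = 33:
Q* = (33 - 13)/7 = 20/7
PS = (1/2) * Q* * (P* - P_min)
PS = (1/2) * 20/7 * (33 - 13)
PS = (1/2) * 20/7 * 20 = 200/7

200/7


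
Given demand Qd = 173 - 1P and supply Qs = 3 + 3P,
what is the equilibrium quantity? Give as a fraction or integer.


First find equilibrium price:
173 - 1P = 3 + 3P
P* = 170/4 = 85/2
Then substitute into demand:
Q* = 173 - 1 * 85/2 = 261/2

261/2


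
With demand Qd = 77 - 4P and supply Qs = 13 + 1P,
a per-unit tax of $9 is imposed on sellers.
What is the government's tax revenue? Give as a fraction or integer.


With tax on sellers, new supply: Qs' = 13 + 1(P - 9)
= 4 + 1P
New equilibrium quantity:
Q_new = 93/5
Tax revenue = tax * Q_new = 9 * 93/5 = 837/5

837/5


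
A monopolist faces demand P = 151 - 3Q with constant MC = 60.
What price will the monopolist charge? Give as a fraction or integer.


MR = 151 - 6Q
Set MR = MC: 151 - 6Q = 60
Q* = 91/6
Substitute into demand:
P* = 151 - 3*91/6 = 211/2

211/2


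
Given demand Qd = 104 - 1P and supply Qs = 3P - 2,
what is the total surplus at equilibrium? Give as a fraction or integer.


Find equilibrium: 104 - 1P = 3P - 2
104 + 2 = 4P
P* = 106/4 = 53/2
Q* = 3*53/2 - 2 = 155/2
Inverse demand: P = 104 - Q/1, so P_max = 104
Inverse supply: P = 2/3 + Q/3, so P_min = 2/3
CS = (1/2) * 155/2 * (104 - 53/2) = 24025/8
PS = (1/2) * 155/2 * (53/2 - 2/3) = 24025/24
TS = CS + PS = 24025/8 + 24025/24 = 24025/6

24025/6


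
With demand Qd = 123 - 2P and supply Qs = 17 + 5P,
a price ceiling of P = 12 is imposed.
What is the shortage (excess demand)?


At P = 12:
Qd = 123 - 2*12 = 99
Qs = 17 + 5*12 = 77
Shortage = Qd - Qs = 99 - 77 = 22

22


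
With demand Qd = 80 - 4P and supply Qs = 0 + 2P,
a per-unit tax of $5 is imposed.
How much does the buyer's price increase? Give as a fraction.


With a per-unit tax, the buyer's price increase depends on relative slopes.
Supply slope: d = 2, Demand slope: b = 4
Buyer's price increase = d * tax / (b + d)
= 2 * 5 / (4 + 2)
= 10 / 6 = 5/3

5/3


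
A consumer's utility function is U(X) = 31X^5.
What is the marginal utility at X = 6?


MU = dU/dX = 31*5*X^(5-1)
MU = 155*X^4
At X = 6:
MU = 155 * 6^4
MU = 155 * 1296 = 200880

200880


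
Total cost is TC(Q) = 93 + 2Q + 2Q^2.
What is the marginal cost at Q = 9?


MC = dTC/dQ = 2 + 2*2*Q
At Q = 9:
MC = 2 + 4*9
MC = 2 + 36 = 38

38


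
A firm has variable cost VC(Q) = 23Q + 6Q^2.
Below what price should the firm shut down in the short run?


AVC(Q) = VC(Q)/Q = 23 + 6Q
AVC is increasing in Q, so minimum AVC is at Q -> 0+.
Min AVC = 23
The firm should shut down if P < 23.

23


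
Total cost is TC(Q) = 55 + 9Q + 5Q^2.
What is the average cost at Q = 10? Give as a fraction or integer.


TC(10) = 55 + 9*10 + 5*10^2
TC(10) = 55 + 90 + 500 = 645
AC = TC/Q = 645/10 = 129/2

129/2


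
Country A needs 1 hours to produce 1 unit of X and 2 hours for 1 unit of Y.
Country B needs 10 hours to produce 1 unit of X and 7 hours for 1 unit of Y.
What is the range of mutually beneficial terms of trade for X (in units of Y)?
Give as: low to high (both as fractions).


Opportunity cost of X for Country A = hours_X / hours_Y = 1/2 = 1/2 units of Y
Opportunity cost of X for Country B = hours_X / hours_Y = 10/7 = 10/7 units of Y
Terms of trade must be between the two opportunity costs.
Range: 1/2 to 10/7

1/2 to 10/7


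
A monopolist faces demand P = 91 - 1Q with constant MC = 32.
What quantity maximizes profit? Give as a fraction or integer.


TR = P*Q = (91 - 1Q)Q = 91Q - 1Q^2
MR = dTR/dQ = 91 - 2Q
Set MR = MC:
91 - 2Q = 32
59 = 2Q
Q* = 59/2 = 59/2

59/2


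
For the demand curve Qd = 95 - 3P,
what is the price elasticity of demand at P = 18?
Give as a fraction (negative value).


dQ/dP = -3
At P = 18: Q = 95 - 3*18 = 41
E = (dQ/dP)(P/Q) = (-3)(18/41) = -54/41

-54/41


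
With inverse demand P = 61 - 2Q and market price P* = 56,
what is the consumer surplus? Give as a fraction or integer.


Maximum willingness to pay (at Q=0): P_max = 61
Quantity demanded at P* = 56:
Q* = (61 - 56)/2 = 5/2
CS = (1/2) * Q* * (P_max - P*)
CS = (1/2) * 5/2 * (61 - 56)
CS = (1/2) * 5/2 * 5 = 25/4

25/4


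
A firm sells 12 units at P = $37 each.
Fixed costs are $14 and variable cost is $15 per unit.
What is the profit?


Total Revenue = P * Q = 37 * 12 = $444
Total Cost = FC + VC*Q = 14 + 15*12 = $194
Profit = TR - TC = 444 - 194 = $250

$250


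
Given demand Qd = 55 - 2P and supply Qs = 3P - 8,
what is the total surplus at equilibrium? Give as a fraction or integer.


Find equilibrium: 55 - 2P = 3P - 8
55 + 8 = 5P
P* = 63/5 = 63/5
Q* = 3*63/5 - 8 = 149/5
Inverse demand: P = 55/2 - Q/2, so P_max = 55/2
Inverse supply: P = 8/3 + Q/3, so P_min = 8/3
CS = (1/2) * 149/5 * (55/2 - 63/5) = 22201/100
PS = (1/2) * 149/5 * (63/5 - 8/3) = 22201/150
TS = CS + PS = 22201/100 + 22201/150 = 22201/60

22201/60


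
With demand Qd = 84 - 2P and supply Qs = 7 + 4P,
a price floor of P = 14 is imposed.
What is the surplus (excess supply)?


At P = 14:
Qd = 84 - 2*14 = 56
Qs = 7 + 4*14 = 63
Surplus = Qs - Qd = 63 - 56 = 7

7


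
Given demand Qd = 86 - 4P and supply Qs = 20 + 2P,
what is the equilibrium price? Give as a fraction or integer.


At equilibrium, Qd = Qs.
86 - 4P = 20 + 2P
86 - 20 = 4P + 2P
66 = 6P
P* = 66/6 = 11

11


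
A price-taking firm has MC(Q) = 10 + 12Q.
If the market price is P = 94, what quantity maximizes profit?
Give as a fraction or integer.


In perfect competition, profit is maximized where P = MC.
94 = 10 + 12Q
84 = 12Q
Q* = 84/12 = 7

7


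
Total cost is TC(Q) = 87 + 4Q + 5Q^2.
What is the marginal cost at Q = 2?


MC = dTC/dQ = 4 + 2*5*Q
At Q = 2:
MC = 4 + 10*2
MC = 4 + 20 = 24

24


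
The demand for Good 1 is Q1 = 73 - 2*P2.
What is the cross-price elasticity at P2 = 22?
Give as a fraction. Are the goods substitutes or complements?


dQ1/dP2 = -2
At P2 = 22: Q1 = 73 - 2*22 = 29
Exy = (dQ1/dP2)(P2/Q1) = -2 * 22 / 29 = -44/29
Since Exy < 0, the goods are complements.

-44/29 (complements)


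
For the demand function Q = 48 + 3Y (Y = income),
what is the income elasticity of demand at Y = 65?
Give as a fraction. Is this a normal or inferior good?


dQ/dY = 3
At Y = 65: Q = 48 + 3*65 = 243
Ey = (dQ/dY)(Y/Q) = 3 * 65 / 243 = 65/81
Since Ey > 0, this is a normal good.

65/81 (normal good)


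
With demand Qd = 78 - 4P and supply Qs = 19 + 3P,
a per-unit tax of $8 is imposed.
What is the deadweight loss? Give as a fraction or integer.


Pre-tax equilibrium quantity: Q* = 310/7
Post-tax equilibrium quantity: Q_tax = 214/7
Reduction in quantity: Q* - Q_tax = 96/7
DWL = (1/2) * tax * (Q* - Q_tax)
DWL = (1/2) * 8 * 96/7 = 384/7

384/7


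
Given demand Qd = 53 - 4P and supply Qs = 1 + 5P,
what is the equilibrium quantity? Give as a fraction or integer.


First find equilibrium price:
53 - 4P = 1 + 5P
P* = 52/9 = 52/9
Then substitute into demand:
Q* = 53 - 4 * 52/9 = 269/9

269/9


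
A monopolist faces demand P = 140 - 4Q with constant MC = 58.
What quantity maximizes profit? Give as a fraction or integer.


TR = P*Q = (140 - 4Q)Q = 140Q - 4Q^2
MR = dTR/dQ = 140 - 8Q
Set MR = MC:
140 - 8Q = 58
82 = 8Q
Q* = 82/8 = 41/4

41/4


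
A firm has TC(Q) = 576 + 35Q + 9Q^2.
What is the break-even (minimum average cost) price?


AC(Q) = 576/Q + 35 + 9Q
To minimize: dAC/dQ = -576/Q^2 + 9 = 0
Q^2 = 576/9 = 64
Q* = 8
Min AC = 576/8 + 35 + 9*8
Min AC = 72 + 35 + 72 = 179

179


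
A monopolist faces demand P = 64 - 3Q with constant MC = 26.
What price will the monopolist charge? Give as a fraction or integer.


MR = 64 - 6Q
Set MR = MC: 64 - 6Q = 26
Q* = 19/3
Substitute into demand:
P* = 64 - 3*19/3 = 45

45


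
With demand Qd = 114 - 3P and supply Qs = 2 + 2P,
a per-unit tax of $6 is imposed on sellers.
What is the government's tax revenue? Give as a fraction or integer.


With tax on sellers, new supply: Qs' = 2 + 2(P - 6)
= 2P - 10
New equilibrium quantity:
Q_new = 198/5
Tax revenue = tax * Q_new = 6 * 198/5 = 1188/5

1188/5


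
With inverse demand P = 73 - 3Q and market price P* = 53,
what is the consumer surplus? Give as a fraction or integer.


Maximum willingness to pay (at Q=0): P_max = 73
Quantity demanded at P* = 53:
Q* = (73 - 53)/3 = 20/3
CS = (1/2) * Q* * (P_max - P*)
CS = (1/2) * 20/3 * (73 - 53)
CS = (1/2) * 20/3 * 20 = 200/3

200/3


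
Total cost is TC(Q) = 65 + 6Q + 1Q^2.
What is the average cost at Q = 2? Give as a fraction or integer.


TC(2) = 65 + 6*2 + 1*2^2
TC(2) = 65 + 12 + 4 = 81
AC = TC/Q = 81/2 = 81/2

81/2


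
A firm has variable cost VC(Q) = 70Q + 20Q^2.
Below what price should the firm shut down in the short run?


AVC(Q) = VC(Q)/Q = 70 + 20Q
AVC is increasing in Q, so minimum AVC is at Q -> 0+.
Min AVC = 70
The firm should shut down if P < 70.

70


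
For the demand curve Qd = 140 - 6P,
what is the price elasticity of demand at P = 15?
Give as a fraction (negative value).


dQ/dP = -6
At P = 15: Q = 140 - 6*15 = 50
E = (dQ/dP)(P/Q) = (-6)(15/50) = -9/5

-9/5


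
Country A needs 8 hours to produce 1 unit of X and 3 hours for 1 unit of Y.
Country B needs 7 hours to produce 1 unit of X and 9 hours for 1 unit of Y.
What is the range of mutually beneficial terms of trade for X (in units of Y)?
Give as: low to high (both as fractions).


Opportunity cost of X for Country A = hours_X / hours_Y = 8/3 = 8/3 units of Y
Opportunity cost of X for Country B = hours_X / hours_Y = 7/9 = 7/9 units of Y
Terms of trade must be between the two opportunity costs.
Range: 7/9 to 8/3

7/9 to 8/3


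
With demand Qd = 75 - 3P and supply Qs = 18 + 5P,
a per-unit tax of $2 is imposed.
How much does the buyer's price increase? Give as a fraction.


With a per-unit tax, the buyer's price increase depends on relative slopes.
Supply slope: d = 5, Demand slope: b = 3
Buyer's price increase = d * tax / (b + d)
= 5 * 2 / (3 + 5)
= 10 / 8 = 5/4

5/4


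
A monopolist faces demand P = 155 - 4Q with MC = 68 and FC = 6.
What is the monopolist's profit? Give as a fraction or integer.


MR = MC: 155 - 8Q = 68
Q* = 87/8
P* = 155 - 4*87/8 = 223/2
Profit = (P* - MC)*Q* - FC
= (223/2 - 68)*87/8 - 6
= 87/2*87/8 - 6
= 7569/16 - 6 = 7473/16

7473/16


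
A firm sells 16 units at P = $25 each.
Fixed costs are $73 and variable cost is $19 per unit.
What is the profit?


Total Revenue = P * Q = 25 * 16 = $400
Total Cost = FC + VC*Q = 73 + 19*16 = $377
Profit = TR - TC = 400 - 377 = $23

$23


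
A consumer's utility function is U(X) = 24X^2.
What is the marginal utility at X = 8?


MU = dU/dX = 24*2*X^(2-1)
MU = 48*X^1
At X = 8:
MU = 48 * 8^1
MU = 48 * 8 = 384

384


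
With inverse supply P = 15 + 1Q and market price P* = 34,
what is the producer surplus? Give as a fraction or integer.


Minimum supply price (at Q=0): P_min = 15
Quantity supplied at P* = 34:
Q* = (34 - 15)/1 = 19
PS = (1/2) * Q* * (P* - P_min)
PS = (1/2) * 19 * (34 - 15)
PS = (1/2) * 19 * 19 = 361/2

361/2


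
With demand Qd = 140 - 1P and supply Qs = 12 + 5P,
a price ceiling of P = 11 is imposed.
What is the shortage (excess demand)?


At P = 11:
Qd = 140 - 1*11 = 129
Qs = 12 + 5*11 = 67
Shortage = Qd - Qs = 129 - 67 = 62

62


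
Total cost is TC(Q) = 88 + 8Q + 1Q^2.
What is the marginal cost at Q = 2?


MC = dTC/dQ = 8 + 2*1*Q
At Q = 2:
MC = 8 + 2*2
MC = 8 + 4 = 12

12


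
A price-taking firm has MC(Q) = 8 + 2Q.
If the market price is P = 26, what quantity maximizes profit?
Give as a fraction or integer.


In perfect competition, profit is maximized where P = MC.
26 = 8 + 2Q
18 = 2Q
Q* = 18/2 = 9

9


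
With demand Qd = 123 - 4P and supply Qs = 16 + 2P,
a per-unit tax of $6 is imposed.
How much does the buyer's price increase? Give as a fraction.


With a per-unit tax, the buyer's price increase depends on relative slopes.
Supply slope: d = 2, Demand slope: b = 4
Buyer's price increase = d * tax / (b + d)
= 2 * 6 / (4 + 2)
= 12 / 6 = 2

2


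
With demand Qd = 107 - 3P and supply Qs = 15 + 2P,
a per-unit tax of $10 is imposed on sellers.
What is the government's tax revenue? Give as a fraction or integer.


With tax on sellers, new supply: Qs' = 15 + 2(P - 10)
= 2P - 5
New equilibrium quantity:
Q_new = 199/5
Tax revenue = tax * Q_new = 10 * 199/5 = 398

398


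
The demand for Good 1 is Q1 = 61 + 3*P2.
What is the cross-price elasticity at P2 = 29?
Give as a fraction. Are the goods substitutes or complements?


dQ1/dP2 = 3
At P2 = 29: Q1 = 61 + 3*29 = 148
Exy = (dQ1/dP2)(P2/Q1) = 3 * 29 / 148 = 87/148
Since Exy > 0, the goods are substitutes.

87/148 (substitutes)


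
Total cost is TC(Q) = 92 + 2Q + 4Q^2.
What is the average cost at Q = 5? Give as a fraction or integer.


TC(5) = 92 + 2*5 + 4*5^2
TC(5) = 92 + 10 + 100 = 202
AC = TC/Q = 202/5 = 202/5

202/5


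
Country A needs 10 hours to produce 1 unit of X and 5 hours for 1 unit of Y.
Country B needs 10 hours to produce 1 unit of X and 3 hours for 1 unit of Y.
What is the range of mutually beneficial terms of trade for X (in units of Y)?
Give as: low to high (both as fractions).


Opportunity cost of X for Country A = hours_X / hours_Y = 10/5 = 2 units of Y
Opportunity cost of X for Country B = hours_X / hours_Y = 10/3 = 10/3 units of Y
Terms of trade must be between the two opportunity costs.
Range: 2 to 10/3

2 to 10/3


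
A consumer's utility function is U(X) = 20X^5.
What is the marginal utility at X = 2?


MU = dU/dX = 20*5*X^(5-1)
MU = 100*X^4
At X = 2:
MU = 100 * 2^4
MU = 100 * 16 = 1600

1600


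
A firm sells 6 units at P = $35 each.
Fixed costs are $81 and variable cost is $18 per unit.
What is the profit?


Total Revenue = P * Q = 35 * 6 = $210
Total Cost = FC + VC*Q = 81 + 18*6 = $189
Profit = TR - TC = 210 - 189 = $21

$21


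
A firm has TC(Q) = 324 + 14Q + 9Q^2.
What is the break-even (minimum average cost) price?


AC(Q) = 324/Q + 14 + 9Q
To minimize: dAC/dQ = -324/Q^2 + 9 = 0
Q^2 = 324/9 = 36
Q* = 6
Min AC = 324/6 + 14 + 9*6
Min AC = 54 + 14 + 54 = 122

122


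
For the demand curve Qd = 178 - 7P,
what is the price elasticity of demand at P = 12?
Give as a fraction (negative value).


dQ/dP = -7
At P = 12: Q = 178 - 7*12 = 94
E = (dQ/dP)(P/Q) = (-7)(12/94) = -42/47

-42/47


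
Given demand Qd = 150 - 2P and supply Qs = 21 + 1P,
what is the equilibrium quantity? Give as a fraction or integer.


First find equilibrium price:
150 - 2P = 21 + 1P
P* = 129/3 = 43
Then substitute into demand:
Q* = 150 - 2 * 43 = 64

64


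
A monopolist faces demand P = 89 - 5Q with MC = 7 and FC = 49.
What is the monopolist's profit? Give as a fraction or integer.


MR = MC: 89 - 10Q = 7
Q* = 41/5
P* = 89 - 5*41/5 = 48
Profit = (P* - MC)*Q* - FC
= (48 - 7)*41/5 - 49
= 41*41/5 - 49
= 1681/5 - 49 = 1436/5

1436/5


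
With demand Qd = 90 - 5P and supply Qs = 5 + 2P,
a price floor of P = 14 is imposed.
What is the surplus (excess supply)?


At P = 14:
Qd = 90 - 5*14 = 20
Qs = 5 + 2*14 = 33
Surplus = Qs - Qd = 33 - 20 = 13

13


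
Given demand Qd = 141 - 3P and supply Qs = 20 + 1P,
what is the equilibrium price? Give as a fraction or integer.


At equilibrium, Qd = Qs.
141 - 3P = 20 + 1P
141 - 20 = 3P + 1P
121 = 4P
P* = 121/4 = 121/4

121/4


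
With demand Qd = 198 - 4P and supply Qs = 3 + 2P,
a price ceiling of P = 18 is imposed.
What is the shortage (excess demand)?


At P = 18:
Qd = 198 - 4*18 = 126
Qs = 3 + 2*18 = 39
Shortage = Qd - Qs = 126 - 39 = 87

87


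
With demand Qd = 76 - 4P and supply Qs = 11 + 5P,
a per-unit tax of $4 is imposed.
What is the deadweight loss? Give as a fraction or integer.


Pre-tax equilibrium quantity: Q* = 424/9
Post-tax equilibrium quantity: Q_tax = 344/9
Reduction in quantity: Q* - Q_tax = 80/9
DWL = (1/2) * tax * (Q* - Q_tax)
DWL = (1/2) * 4 * 80/9 = 160/9

160/9


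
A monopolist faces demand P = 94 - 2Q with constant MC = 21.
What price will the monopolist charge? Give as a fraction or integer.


MR = 94 - 4Q
Set MR = MC: 94 - 4Q = 21
Q* = 73/4
Substitute into demand:
P* = 94 - 2*73/4 = 115/2

115/2


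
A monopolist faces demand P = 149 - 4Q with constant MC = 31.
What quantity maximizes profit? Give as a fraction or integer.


TR = P*Q = (149 - 4Q)Q = 149Q - 4Q^2
MR = dTR/dQ = 149 - 8Q
Set MR = MC:
149 - 8Q = 31
118 = 8Q
Q* = 118/8 = 59/4

59/4


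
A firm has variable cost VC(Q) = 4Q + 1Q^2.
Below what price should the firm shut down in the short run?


AVC(Q) = VC(Q)/Q = 4 + 1Q
AVC is increasing in Q, so minimum AVC is at Q -> 0+.
Min AVC = 4
The firm should shut down if P < 4.

4


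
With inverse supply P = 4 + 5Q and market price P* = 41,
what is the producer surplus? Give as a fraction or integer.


Minimum supply price (at Q=0): P_min = 4
Quantity supplied at P* = 41:
Q* = (41 - 4)/5 = 37/5
PS = (1/2) * Q* * (P* - P_min)
PS = (1/2) * 37/5 * (41 - 4)
PS = (1/2) * 37/5 * 37 = 1369/10

1369/10
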